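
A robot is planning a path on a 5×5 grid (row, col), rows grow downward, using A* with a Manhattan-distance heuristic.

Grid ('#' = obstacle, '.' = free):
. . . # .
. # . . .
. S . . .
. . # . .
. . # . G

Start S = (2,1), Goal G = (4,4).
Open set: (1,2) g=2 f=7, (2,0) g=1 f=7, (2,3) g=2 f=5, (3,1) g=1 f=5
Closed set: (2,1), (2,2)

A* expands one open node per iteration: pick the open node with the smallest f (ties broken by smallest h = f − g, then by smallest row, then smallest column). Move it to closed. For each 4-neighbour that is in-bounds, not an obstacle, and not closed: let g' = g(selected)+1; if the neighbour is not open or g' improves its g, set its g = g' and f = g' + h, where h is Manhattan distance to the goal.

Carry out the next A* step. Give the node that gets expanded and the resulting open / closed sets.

expanded=(2,3); open=[(1,2) g=2 f=7, (1,3) g=3 f=7, (2,0) g=1 f=7, (2,4) g=3 f=5, (3,1) g=1 f=5, (3,3) g=3 f=5]; closed=[(2,1), (2,2), (2,3)]

step 1: expand (2,3) (f=5, h=3) → closed; open now [(1,2) g=2 f=7, (1,3) g=3 f=7, (2,0) g=1 f=7, (2,4) g=3 f=5, (3,1) g=1 f=5, (3,3) g=3 f=5]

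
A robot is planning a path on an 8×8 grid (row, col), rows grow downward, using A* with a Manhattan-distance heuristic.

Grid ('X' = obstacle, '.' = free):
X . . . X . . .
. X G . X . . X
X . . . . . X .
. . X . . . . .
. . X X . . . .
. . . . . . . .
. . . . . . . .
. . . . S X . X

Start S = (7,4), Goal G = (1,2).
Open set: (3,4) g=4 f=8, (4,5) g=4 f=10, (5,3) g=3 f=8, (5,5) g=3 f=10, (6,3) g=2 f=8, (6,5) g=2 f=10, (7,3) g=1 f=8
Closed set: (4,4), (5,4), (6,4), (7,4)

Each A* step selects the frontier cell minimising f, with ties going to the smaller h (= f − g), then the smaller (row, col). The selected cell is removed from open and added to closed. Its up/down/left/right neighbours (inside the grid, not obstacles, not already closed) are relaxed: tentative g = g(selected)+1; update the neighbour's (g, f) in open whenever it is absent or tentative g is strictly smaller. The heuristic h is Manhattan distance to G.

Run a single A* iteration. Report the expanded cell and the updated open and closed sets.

step 1: expand (3,4) (f=8, h=4) → closed; open now [(2,4) g=5 f=8, (3,3) g=5 f=8, (3,5) g=5 f=10, (4,5) g=4 f=10, (5,3) g=3 f=8, (5,5) g=3 f=10, (6,3) g=2 f=8, (6,5) g=2 f=10, (7,3) g=1 f=8]

expanded=(3,4); open=[(2,4) g=5 f=8, (3,3) g=5 f=8, (3,5) g=5 f=10, (4,5) g=4 f=10, (5,3) g=3 f=8, (5,5) g=3 f=10, (6,3) g=2 f=8, (6,5) g=2 f=10, (7,3) g=1 f=8]; closed=[(3,4), (4,4), (5,4), (6,4), (7,4)]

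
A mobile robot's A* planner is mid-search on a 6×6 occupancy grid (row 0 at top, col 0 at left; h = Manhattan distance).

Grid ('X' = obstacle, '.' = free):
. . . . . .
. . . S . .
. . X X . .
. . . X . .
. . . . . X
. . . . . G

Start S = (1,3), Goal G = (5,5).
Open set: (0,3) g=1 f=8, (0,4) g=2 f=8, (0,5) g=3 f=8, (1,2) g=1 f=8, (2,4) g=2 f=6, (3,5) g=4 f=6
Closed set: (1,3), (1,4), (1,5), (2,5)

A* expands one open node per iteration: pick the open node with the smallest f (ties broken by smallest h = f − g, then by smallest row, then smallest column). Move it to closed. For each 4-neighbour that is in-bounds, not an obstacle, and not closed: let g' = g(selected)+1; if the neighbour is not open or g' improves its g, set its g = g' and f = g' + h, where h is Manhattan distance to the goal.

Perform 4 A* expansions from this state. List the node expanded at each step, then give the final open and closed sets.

step 1: expand (3,5) (f=6, h=2) → closed; open now [(0,3) g=1 f=8, (0,4) g=2 f=8, (0,5) g=3 f=8, (1,2) g=1 f=8, (2,4) g=2 f=6, (3,4) g=5 f=8]
step 2: expand (2,4) (f=6, h=4) → closed; open now [(0,3) g=1 f=8, (0,4) g=2 f=8, (0,5) g=3 f=8, (1,2) g=1 f=8, (3,4) g=3 f=6]
step 3: expand (3,4) (f=6, h=3) → closed; open now [(0,3) g=1 f=8, (0,4) g=2 f=8, (0,5) g=3 f=8, (1,2) g=1 f=8, (4,4) g=4 f=6]
step 4: expand (4,4) (f=6, h=2) → closed; open now [(0,3) g=1 f=8, (0,4) g=2 f=8, (0,5) g=3 f=8, (1,2) g=1 f=8, (4,3) g=5 f=8, (5,4) g=5 f=6]

order=[(3,5) → (2,4) → (3,4) → (4,4)]; open=[(0,3) g=1 f=8, (0,4) g=2 f=8, (0,5) g=3 f=8, (1,2) g=1 f=8, (4,3) g=5 f=8, (5,4) g=5 f=6]; closed=[(1,3), (1,4), (1,5), (2,4), (2,5), (3,4), (3,5), (4,4)]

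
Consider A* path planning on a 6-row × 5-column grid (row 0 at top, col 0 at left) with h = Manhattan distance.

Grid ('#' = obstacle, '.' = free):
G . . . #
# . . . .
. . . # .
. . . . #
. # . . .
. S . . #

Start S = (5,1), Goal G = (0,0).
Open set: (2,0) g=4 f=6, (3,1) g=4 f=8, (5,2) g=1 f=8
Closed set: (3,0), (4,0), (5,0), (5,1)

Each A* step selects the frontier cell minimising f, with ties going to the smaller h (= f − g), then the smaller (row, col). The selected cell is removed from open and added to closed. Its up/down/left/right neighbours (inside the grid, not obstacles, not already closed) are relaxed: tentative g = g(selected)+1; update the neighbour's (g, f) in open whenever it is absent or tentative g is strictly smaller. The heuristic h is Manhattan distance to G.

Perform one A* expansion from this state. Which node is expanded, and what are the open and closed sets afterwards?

expanded=(2,0); open=[(2,1) g=5 f=8, (3,1) g=4 f=8, (5,2) g=1 f=8]; closed=[(2,0), (3,0), (4,0), (5,0), (5,1)]

step 1: expand (2,0) (f=6, h=2) → closed; open now [(2,1) g=5 f=8, (3,1) g=4 f=8, (5,2) g=1 f=8]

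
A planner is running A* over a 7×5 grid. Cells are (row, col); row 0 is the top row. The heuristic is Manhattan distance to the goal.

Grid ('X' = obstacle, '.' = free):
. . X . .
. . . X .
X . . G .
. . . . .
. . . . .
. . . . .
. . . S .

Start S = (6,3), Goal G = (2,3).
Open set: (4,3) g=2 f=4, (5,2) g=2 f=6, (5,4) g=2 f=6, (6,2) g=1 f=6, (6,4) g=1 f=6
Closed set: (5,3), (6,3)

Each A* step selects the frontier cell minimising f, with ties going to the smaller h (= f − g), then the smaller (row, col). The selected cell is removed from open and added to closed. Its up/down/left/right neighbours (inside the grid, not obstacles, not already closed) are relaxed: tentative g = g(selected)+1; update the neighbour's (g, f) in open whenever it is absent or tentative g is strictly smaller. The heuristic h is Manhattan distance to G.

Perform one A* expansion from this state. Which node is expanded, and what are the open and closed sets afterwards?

step 1: expand (4,3) (f=4, h=2) → closed; open now [(3,3) g=3 f=4, (4,2) g=3 f=6, (4,4) g=3 f=6, (5,2) g=2 f=6, (5,4) g=2 f=6, (6,2) g=1 f=6, (6,4) g=1 f=6]

expanded=(4,3); open=[(3,3) g=3 f=4, (4,2) g=3 f=6, (4,4) g=3 f=6, (5,2) g=2 f=6, (5,4) g=2 f=6, (6,2) g=1 f=6, (6,4) g=1 f=6]; closed=[(4,3), (5,3), (6,3)]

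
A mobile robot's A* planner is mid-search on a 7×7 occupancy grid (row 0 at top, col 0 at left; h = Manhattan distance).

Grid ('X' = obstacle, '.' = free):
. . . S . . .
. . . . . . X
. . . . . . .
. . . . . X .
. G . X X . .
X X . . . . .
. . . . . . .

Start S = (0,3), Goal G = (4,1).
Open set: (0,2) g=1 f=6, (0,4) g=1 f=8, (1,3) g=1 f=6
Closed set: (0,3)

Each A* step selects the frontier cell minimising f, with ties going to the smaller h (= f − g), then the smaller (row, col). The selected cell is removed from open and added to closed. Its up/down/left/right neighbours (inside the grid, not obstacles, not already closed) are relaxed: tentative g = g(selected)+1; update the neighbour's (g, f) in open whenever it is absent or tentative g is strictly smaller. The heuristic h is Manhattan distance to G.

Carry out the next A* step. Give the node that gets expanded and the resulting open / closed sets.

step 1: expand (0,2) (f=6, h=5) → closed; open now [(0,1) g=2 f=6, (0,4) g=1 f=8, (1,2) g=2 f=6, (1,3) g=1 f=6]

expanded=(0,2); open=[(0,1) g=2 f=6, (0,4) g=1 f=8, (1,2) g=2 f=6, (1,3) g=1 f=6]; closed=[(0,2), (0,3)]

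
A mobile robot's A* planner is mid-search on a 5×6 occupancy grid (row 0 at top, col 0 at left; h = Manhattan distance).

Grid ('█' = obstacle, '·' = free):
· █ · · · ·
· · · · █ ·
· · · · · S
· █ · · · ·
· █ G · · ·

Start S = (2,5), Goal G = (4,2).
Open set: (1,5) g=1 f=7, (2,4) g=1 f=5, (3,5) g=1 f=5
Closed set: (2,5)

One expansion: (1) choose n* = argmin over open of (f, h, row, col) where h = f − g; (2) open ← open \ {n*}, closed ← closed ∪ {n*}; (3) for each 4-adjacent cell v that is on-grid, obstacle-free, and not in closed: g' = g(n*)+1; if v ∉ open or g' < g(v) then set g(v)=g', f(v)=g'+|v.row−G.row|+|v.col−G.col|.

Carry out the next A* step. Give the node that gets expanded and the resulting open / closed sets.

step 1: expand (2,4) (f=5, h=4) → closed; open now [(1,5) g=1 f=7, (2,3) g=2 f=5, (3,4) g=2 f=5, (3,5) g=1 f=5]

expanded=(2,4); open=[(1,5) g=1 f=7, (2,3) g=2 f=5, (3,4) g=2 f=5, (3,5) g=1 f=5]; closed=[(2,4), (2,5)]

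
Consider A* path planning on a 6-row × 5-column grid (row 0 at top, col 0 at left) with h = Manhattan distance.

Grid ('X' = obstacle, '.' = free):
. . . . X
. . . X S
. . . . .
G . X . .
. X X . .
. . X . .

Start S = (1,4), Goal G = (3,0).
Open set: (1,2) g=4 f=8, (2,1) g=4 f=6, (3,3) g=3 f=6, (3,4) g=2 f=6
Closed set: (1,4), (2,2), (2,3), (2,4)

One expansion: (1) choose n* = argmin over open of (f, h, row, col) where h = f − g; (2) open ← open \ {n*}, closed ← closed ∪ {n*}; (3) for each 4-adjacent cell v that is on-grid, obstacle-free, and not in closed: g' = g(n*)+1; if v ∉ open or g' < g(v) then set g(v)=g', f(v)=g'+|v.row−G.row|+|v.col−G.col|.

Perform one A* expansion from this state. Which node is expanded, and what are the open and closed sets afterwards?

step 1: expand (2,1) (f=6, h=2) → closed; open now [(1,1) g=5 f=8, (1,2) g=4 f=8, (2,0) g=5 f=6, (3,1) g=5 f=6, (3,3) g=3 f=6, (3,4) g=2 f=6]

expanded=(2,1); open=[(1,1) g=5 f=8, (1,2) g=4 f=8, (2,0) g=5 f=6, (3,1) g=5 f=6, (3,3) g=3 f=6, (3,4) g=2 f=6]; closed=[(1,4), (2,1), (2,2), (2,3), (2,4)]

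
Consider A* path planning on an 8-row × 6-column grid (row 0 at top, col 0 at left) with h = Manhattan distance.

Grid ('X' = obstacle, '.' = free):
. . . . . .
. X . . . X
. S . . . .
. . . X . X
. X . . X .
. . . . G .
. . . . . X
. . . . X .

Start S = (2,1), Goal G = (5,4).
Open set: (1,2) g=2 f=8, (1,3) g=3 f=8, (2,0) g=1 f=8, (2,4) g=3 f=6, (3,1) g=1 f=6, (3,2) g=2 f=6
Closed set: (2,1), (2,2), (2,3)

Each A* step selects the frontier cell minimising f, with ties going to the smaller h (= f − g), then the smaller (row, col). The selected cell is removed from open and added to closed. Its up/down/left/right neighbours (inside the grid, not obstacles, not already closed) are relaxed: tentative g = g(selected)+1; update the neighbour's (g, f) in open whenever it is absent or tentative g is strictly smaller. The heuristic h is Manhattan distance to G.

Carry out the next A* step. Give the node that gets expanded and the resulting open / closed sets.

step 1: expand (2,4) (f=6, h=3) → closed; open now [(1,2) g=2 f=8, (1,3) g=3 f=8, (1,4) g=4 f=8, (2,0) g=1 f=8, (2,5) g=4 f=8, (3,1) g=1 f=6, (3,2) g=2 f=6, (3,4) g=4 f=6]

expanded=(2,4); open=[(1,2) g=2 f=8, (1,3) g=3 f=8, (1,4) g=4 f=8, (2,0) g=1 f=8, (2,5) g=4 f=8, (3,1) g=1 f=6, (3,2) g=2 f=6, (3,4) g=4 f=6]; closed=[(2,1), (2,2), (2,3), (2,4)]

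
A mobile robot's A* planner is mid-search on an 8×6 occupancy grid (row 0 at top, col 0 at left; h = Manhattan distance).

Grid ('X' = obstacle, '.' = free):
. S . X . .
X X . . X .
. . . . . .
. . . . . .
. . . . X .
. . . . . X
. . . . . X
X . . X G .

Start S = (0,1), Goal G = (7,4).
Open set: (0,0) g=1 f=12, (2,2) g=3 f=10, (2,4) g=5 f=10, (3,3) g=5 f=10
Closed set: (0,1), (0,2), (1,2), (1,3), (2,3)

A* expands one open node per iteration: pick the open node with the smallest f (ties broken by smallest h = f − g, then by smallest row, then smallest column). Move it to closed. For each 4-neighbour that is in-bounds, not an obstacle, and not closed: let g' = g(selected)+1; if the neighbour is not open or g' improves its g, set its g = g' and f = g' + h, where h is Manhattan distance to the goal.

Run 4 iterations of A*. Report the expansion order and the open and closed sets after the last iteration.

step 1: expand (2,4) (f=10, h=5) → closed; open now [(0,0) g=1 f=12, (2,2) g=3 f=10, (2,5) g=6 f=12, (3,3) g=5 f=10, (3,4) g=6 f=10]
step 2: expand (3,4) (f=10, h=4) → closed; open now [(0,0) g=1 f=12, (2,2) g=3 f=10, (2,5) g=6 f=12, (3,3) g=5 f=10, (3,5) g=7 f=12]
step 3: expand (3,3) (f=10, h=5) → closed; open now [(0,0) g=1 f=12, (2,2) g=3 f=10, (2,5) g=6 f=12, (3,2) g=6 f=12, (3,5) g=7 f=12, (4,3) g=6 f=10]
step 4: expand (4,3) (f=10, h=4) → closed; open now [(0,0) g=1 f=12, (2,2) g=3 f=10, (2,5) g=6 f=12, (3,2) g=6 f=12, (3,5) g=7 f=12, (4,2) g=7 f=12, (5,3) g=7 f=10]

order=[(2,4) → (3,4) → (3,3) → (4,3)]; open=[(0,0) g=1 f=12, (2,2) g=3 f=10, (2,5) g=6 f=12, (3,2) g=6 f=12, (3,5) g=7 f=12, (4,2) g=7 f=12, (5,3) g=7 f=10]; closed=[(0,1), (0,2), (1,2), (1,3), (2,3), (2,4), (3,3), (3,4), (4,3)]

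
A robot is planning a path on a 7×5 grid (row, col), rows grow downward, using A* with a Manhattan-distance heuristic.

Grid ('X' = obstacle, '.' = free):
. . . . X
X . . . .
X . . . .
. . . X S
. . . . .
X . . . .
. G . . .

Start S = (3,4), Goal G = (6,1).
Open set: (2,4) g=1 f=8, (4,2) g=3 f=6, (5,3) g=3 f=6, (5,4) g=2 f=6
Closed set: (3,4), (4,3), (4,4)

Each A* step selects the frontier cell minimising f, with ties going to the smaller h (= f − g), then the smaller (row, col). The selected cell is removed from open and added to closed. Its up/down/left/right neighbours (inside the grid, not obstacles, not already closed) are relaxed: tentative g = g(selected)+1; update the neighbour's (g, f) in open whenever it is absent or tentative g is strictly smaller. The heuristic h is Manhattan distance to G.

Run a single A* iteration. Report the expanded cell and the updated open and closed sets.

expanded=(4,2); open=[(2,4) g=1 f=8, (3,2) g=4 f=8, (4,1) g=4 f=6, (5,2) g=4 f=6, (5,3) g=3 f=6, (5,4) g=2 f=6]; closed=[(3,4), (4,2), (4,3), (4,4)]

step 1: expand (4,2) (f=6, h=3) → closed; open now [(2,4) g=1 f=8, (3,2) g=4 f=8, (4,1) g=4 f=6, (5,2) g=4 f=6, (5,3) g=3 f=6, (5,4) g=2 f=6]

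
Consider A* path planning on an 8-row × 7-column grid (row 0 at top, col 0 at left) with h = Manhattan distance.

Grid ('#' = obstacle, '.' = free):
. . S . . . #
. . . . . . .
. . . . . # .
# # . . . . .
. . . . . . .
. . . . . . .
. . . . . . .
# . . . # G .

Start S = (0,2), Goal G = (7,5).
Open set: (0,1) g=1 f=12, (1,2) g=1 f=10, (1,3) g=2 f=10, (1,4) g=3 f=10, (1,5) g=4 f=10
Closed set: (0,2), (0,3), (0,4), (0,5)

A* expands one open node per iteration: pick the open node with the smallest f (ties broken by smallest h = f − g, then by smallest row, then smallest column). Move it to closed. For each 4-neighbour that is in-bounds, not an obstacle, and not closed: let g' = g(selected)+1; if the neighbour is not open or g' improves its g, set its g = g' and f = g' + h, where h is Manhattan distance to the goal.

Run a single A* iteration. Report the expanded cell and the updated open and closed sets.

expanded=(1,5); open=[(0,1) g=1 f=12, (1,2) g=1 f=10, (1,3) g=2 f=10, (1,4) g=3 f=10, (1,6) g=5 f=12]; closed=[(0,2), (0,3), (0,4), (0,5), (1,5)]

step 1: expand (1,5) (f=10, h=6) → closed; open now [(0,1) g=1 f=12, (1,2) g=1 f=10, (1,3) g=2 f=10, (1,4) g=3 f=10, (1,6) g=5 f=12]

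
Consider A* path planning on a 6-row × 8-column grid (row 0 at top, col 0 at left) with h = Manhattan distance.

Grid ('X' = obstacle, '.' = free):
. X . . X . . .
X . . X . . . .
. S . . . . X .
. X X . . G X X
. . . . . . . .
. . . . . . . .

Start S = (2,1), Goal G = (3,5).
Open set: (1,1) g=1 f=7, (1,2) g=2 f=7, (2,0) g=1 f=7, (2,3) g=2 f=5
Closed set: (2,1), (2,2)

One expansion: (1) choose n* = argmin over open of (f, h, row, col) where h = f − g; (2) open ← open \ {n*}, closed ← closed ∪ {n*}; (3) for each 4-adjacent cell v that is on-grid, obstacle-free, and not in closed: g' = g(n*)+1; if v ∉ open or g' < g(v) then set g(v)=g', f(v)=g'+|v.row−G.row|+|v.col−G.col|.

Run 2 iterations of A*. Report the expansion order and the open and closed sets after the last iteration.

order=[(2,3) → (2,4)]; open=[(1,1) g=1 f=7, (1,2) g=2 f=7, (1,4) g=4 f=7, (2,0) g=1 f=7, (2,5) g=4 f=5, (3,3) g=3 f=5, (3,4) g=4 f=5]; closed=[(2,1), (2,2), (2,3), (2,4)]

step 1: expand (2,3) (f=5, h=3) → closed; open now [(1,1) g=1 f=7, (1,2) g=2 f=7, (2,0) g=1 f=7, (2,4) g=3 f=5, (3,3) g=3 f=5]
step 2: expand (2,4) (f=5, h=2) → closed; open now [(1,1) g=1 f=7, (1,2) g=2 f=7, (1,4) g=4 f=7, (2,0) g=1 f=7, (2,5) g=4 f=5, (3,3) g=3 f=5, (3,4) g=4 f=5]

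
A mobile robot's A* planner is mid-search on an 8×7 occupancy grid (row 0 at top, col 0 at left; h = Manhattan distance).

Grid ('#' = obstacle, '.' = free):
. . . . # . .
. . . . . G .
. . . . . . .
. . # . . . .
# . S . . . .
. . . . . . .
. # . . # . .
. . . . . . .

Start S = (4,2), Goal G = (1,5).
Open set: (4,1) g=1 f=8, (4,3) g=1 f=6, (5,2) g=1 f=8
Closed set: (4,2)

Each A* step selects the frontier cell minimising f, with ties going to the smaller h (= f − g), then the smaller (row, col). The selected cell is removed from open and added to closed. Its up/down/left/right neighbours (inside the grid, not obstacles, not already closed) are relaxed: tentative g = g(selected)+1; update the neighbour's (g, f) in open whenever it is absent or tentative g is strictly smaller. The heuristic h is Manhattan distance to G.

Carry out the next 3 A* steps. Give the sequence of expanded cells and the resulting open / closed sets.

step 1: expand (4,3) (f=6, h=5) → closed; open now [(3,3) g=2 f=6, (4,1) g=1 f=8, (4,4) g=2 f=6, (5,2) g=1 f=8, (5,3) g=2 f=8]
step 2: expand (3,3) (f=6, h=4) → closed; open now [(2,3) g=3 f=6, (3,4) g=3 f=6, (4,1) g=1 f=8, (4,4) g=2 f=6, (5,2) g=1 f=8, (5,3) g=2 f=8]
step 3: expand (2,3) (f=6, h=3) → closed; open now [(1,3) g=4 f=6, (2,2) g=4 f=8, (2,4) g=4 f=6, (3,4) g=3 f=6, (4,1) g=1 f=8, (4,4) g=2 f=6, (5,2) g=1 f=8, (5,3) g=2 f=8]

order=[(4,3) → (3,3) → (2,3)]; open=[(1,3) g=4 f=6, (2,2) g=4 f=8, (2,4) g=4 f=6, (3,4) g=3 f=6, (4,1) g=1 f=8, (4,4) g=2 f=6, (5,2) g=1 f=8, (5,3) g=2 f=8]; closed=[(2,3), (3,3), (4,2), (4,3)]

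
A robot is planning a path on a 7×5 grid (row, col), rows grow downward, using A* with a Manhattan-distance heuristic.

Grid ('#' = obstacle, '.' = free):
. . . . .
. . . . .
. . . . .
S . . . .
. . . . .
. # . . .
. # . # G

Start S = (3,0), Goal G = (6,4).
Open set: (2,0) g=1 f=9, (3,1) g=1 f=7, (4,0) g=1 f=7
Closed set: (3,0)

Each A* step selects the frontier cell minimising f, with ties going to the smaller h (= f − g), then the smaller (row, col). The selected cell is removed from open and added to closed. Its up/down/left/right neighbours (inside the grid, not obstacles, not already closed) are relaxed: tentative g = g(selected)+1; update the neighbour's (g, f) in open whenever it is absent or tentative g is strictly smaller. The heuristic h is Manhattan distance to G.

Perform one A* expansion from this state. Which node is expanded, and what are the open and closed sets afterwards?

step 1: expand (3,1) (f=7, h=6) → closed; open now [(2,0) g=1 f=9, (2,1) g=2 f=9, (3,2) g=2 f=7, (4,0) g=1 f=7, (4,1) g=2 f=7]

expanded=(3,1); open=[(2,0) g=1 f=9, (2,1) g=2 f=9, (3,2) g=2 f=7, (4,0) g=1 f=7, (4,1) g=2 f=7]; closed=[(3,0), (3,1)]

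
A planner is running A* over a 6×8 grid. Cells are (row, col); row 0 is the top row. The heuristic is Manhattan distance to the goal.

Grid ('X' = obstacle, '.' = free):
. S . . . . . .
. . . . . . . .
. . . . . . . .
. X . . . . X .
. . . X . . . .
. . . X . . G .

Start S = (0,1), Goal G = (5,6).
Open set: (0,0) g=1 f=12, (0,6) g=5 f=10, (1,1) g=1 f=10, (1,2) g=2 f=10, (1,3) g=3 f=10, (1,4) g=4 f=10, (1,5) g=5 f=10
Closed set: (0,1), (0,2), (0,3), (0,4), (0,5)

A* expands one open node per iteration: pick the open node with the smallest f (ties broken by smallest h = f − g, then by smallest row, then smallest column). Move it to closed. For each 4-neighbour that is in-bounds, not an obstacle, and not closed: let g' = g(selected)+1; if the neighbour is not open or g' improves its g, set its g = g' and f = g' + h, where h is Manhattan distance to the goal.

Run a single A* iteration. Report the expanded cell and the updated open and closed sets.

expanded=(0,6); open=[(0,0) g=1 f=12, (0,7) g=6 f=12, (1,1) g=1 f=10, (1,2) g=2 f=10, (1,3) g=3 f=10, (1,4) g=4 f=10, (1,5) g=5 f=10, (1,6) g=6 f=10]; closed=[(0,1), (0,2), (0,3), (0,4), (0,5), (0,6)]

step 1: expand (0,6) (f=10, h=5) → closed; open now [(0,0) g=1 f=12, (0,7) g=6 f=12, (1,1) g=1 f=10, (1,2) g=2 f=10, (1,3) g=3 f=10, (1,4) g=4 f=10, (1,5) g=5 f=10, (1,6) g=6 f=10]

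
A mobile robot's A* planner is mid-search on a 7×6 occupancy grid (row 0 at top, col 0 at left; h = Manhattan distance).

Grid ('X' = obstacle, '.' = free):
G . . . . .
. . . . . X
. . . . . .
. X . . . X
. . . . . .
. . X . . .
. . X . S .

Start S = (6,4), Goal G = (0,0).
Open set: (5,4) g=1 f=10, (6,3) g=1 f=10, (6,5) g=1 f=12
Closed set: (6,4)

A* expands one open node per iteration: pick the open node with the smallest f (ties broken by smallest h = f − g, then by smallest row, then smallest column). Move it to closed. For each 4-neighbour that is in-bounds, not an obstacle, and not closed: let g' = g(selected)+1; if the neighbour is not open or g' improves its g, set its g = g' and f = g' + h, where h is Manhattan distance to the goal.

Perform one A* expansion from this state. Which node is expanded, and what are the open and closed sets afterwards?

expanded=(5,4); open=[(4,4) g=2 f=10, (5,3) g=2 f=10, (5,5) g=2 f=12, (6,3) g=1 f=10, (6,5) g=1 f=12]; closed=[(5,4), (6,4)]

step 1: expand (5,4) (f=10, h=9) → closed; open now [(4,4) g=2 f=10, (5,3) g=2 f=10, (5,5) g=2 f=12, (6,3) g=1 f=10, (6,5) g=1 f=12]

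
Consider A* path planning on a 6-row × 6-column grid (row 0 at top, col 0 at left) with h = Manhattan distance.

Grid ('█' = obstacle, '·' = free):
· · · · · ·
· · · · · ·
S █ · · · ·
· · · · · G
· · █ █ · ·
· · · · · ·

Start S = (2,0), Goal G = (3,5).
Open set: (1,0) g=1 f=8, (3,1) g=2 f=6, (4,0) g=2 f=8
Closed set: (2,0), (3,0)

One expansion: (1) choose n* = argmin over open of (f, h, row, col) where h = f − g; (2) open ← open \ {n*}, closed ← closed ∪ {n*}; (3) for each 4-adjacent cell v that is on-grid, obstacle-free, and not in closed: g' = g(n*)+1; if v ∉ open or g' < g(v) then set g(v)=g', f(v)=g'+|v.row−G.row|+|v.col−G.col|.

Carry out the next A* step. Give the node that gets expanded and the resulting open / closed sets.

expanded=(3,1); open=[(1,0) g=1 f=8, (3,2) g=3 f=6, (4,0) g=2 f=8, (4,1) g=3 f=8]; closed=[(2,0), (3,0), (3,1)]

step 1: expand (3,1) (f=6, h=4) → closed; open now [(1,0) g=1 f=8, (3,2) g=3 f=6, (4,0) g=2 f=8, (4,1) g=3 f=8]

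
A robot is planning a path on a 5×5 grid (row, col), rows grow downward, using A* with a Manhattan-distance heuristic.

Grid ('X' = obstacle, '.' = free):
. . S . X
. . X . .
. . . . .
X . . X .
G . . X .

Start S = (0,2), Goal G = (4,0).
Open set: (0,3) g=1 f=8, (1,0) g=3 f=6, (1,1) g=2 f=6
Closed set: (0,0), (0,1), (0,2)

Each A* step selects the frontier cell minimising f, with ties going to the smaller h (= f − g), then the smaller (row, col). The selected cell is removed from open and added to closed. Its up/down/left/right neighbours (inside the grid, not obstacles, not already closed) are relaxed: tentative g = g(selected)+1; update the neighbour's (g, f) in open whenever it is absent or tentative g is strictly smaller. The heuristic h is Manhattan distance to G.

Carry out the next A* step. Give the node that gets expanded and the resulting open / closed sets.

expanded=(1,0); open=[(0,3) g=1 f=8, (1,1) g=2 f=6, (2,0) g=4 f=6]; closed=[(0,0), (0,1), (0,2), (1,0)]

step 1: expand (1,0) (f=6, h=3) → closed; open now [(0,3) g=1 f=8, (1,1) g=2 f=6, (2,0) g=4 f=6]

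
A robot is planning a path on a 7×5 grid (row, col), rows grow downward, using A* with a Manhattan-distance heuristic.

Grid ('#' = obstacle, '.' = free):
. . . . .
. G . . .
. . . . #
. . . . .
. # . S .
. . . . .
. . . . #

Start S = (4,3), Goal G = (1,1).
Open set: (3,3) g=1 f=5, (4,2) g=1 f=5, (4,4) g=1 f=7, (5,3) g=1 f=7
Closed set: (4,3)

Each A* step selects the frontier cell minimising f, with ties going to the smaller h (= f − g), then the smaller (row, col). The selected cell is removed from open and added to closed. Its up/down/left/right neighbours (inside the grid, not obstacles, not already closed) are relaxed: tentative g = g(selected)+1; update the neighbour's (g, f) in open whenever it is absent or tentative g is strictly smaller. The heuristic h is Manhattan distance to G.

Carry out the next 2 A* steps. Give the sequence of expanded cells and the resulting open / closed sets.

step 1: expand (3,3) (f=5, h=4) → closed; open now [(2,3) g=2 f=5, (3,2) g=2 f=5, (3,4) g=2 f=7, (4,2) g=1 f=5, (4,4) g=1 f=7, (5,3) g=1 f=7]
step 2: expand (2,3) (f=5, h=3) → closed; open now [(1,3) g=3 f=5, (2,2) g=3 f=5, (3,2) g=2 f=5, (3,4) g=2 f=7, (4,2) g=1 f=5, (4,4) g=1 f=7, (5,3) g=1 f=7]

order=[(3,3) → (2,3)]; open=[(1,3) g=3 f=5, (2,2) g=3 f=5, (3,2) g=2 f=5, (3,4) g=2 f=7, (4,2) g=1 f=5, (4,4) g=1 f=7, (5,3) g=1 f=7]; closed=[(2,3), (3,3), (4,3)]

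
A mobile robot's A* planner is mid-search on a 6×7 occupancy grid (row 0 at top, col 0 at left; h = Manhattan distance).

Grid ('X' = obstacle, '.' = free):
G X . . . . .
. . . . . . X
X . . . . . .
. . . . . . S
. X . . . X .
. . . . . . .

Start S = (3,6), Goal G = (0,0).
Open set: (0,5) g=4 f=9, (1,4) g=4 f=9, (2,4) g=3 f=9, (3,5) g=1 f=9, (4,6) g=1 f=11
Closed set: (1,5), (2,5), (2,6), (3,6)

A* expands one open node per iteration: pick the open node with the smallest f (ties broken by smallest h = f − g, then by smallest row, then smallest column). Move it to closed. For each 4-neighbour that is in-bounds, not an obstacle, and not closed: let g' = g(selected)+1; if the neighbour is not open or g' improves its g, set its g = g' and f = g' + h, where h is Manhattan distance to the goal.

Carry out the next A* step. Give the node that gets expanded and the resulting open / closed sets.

expanded=(0,5); open=[(0,4) g=5 f=9, (0,6) g=5 f=11, (1,4) g=4 f=9, (2,4) g=3 f=9, (3,5) g=1 f=9, (4,6) g=1 f=11]; closed=[(0,5), (1,5), (2,5), (2,6), (3,6)]

step 1: expand (0,5) (f=9, h=5) → closed; open now [(0,4) g=5 f=9, (0,6) g=5 f=11, (1,4) g=4 f=9, (2,4) g=3 f=9, (3,5) g=1 f=9, (4,6) g=1 f=11]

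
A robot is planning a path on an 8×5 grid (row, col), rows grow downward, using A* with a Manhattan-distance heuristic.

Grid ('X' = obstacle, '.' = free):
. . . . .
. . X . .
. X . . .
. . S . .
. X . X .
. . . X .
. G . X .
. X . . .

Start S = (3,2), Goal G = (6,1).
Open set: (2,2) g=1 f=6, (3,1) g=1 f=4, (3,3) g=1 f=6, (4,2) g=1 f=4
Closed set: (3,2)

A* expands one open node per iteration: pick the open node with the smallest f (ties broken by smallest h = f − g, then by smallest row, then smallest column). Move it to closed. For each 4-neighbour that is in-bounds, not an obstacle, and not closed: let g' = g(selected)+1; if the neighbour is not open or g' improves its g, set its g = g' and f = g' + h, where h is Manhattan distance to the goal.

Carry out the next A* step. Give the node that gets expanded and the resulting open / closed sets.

expanded=(3,1); open=[(2,2) g=1 f=6, (3,0) g=2 f=6, (3,3) g=1 f=6, (4,2) g=1 f=4]; closed=[(3,1), (3,2)]

step 1: expand (3,1) (f=4, h=3) → closed; open now [(2,2) g=1 f=6, (3,0) g=2 f=6, (3,3) g=1 f=6, (4,2) g=1 f=4]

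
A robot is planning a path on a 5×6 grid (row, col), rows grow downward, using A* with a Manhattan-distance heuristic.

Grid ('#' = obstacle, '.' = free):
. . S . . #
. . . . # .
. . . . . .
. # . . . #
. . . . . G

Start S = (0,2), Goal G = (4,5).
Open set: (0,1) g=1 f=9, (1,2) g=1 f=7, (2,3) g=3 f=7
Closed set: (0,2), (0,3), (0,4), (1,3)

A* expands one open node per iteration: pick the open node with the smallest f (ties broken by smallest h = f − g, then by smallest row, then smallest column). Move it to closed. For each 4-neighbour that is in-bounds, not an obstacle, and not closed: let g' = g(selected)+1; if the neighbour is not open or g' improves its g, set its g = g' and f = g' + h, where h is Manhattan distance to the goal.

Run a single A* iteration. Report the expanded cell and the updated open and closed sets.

expanded=(2,3); open=[(0,1) g=1 f=9, (1,2) g=1 f=7, (2,2) g=4 f=9, (2,4) g=4 f=7, (3,3) g=4 f=7]; closed=[(0,2), (0,3), (0,4), (1,3), (2,3)]

step 1: expand (2,3) (f=7, h=4) → closed; open now [(0,1) g=1 f=9, (1,2) g=1 f=7, (2,2) g=4 f=9, (2,4) g=4 f=7, (3,3) g=4 f=7]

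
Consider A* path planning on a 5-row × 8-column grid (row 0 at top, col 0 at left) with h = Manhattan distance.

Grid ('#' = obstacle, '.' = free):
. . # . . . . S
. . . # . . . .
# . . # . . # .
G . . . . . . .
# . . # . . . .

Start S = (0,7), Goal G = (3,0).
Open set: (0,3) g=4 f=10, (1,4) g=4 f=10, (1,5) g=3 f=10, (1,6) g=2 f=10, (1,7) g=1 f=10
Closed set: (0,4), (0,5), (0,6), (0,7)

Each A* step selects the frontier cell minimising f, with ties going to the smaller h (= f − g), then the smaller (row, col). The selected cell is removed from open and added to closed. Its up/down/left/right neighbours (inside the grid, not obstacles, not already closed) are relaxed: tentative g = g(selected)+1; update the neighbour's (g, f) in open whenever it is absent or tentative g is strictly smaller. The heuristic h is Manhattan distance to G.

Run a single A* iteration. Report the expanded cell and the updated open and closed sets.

expanded=(0,3); open=[(1,4) g=4 f=10, (1,5) g=3 f=10, (1,6) g=2 f=10, (1,7) g=1 f=10]; closed=[(0,3), (0,4), (0,5), (0,6), (0,7)]

step 1: expand (0,3) (f=10, h=6) → closed; open now [(1,4) g=4 f=10, (1,5) g=3 f=10, (1,6) g=2 f=10, (1,7) g=1 f=10]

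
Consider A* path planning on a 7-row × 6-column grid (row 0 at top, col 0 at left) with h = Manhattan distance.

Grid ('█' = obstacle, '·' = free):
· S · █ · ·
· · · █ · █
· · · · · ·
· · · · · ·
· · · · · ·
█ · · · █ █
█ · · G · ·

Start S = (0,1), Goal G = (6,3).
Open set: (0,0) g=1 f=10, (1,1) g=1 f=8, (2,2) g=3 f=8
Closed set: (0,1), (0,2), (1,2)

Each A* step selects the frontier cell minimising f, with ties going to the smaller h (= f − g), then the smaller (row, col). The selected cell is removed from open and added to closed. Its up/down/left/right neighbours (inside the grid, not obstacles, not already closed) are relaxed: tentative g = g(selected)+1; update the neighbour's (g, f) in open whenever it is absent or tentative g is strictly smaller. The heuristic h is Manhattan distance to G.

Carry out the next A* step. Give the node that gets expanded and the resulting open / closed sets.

expanded=(2,2); open=[(0,0) g=1 f=10, (1,1) g=1 f=8, (2,1) g=4 f=10, (2,3) g=4 f=8, (3,2) g=4 f=8]; closed=[(0,1), (0,2), (1,2), (2,2)]

step 1: expand (2,2) (f=8, h=5) → closed; open now [(0,0) g=1 f=10, (1,1) g=1 f=8, (2,1) g=4 f=10, (2,3) g=4 f=8, (3,2) g=4 f=8]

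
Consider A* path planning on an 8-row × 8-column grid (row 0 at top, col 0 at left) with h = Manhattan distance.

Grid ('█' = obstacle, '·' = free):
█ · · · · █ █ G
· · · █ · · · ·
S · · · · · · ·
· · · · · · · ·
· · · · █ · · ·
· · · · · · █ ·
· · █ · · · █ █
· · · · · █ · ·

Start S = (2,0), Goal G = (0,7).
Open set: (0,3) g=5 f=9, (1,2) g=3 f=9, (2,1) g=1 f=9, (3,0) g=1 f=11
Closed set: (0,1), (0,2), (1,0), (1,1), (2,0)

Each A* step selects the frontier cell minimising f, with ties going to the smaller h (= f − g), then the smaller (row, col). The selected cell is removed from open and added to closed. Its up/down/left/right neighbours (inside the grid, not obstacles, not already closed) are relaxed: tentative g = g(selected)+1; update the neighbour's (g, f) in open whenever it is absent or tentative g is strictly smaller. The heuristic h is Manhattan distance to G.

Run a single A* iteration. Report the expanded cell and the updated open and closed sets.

expanded=(0,3); open=[(0,4) g=6 f=9, (1,2) g=3 f=9, (2,1) g=1 f=9, (3,0) g=1 f=11]; closed=[(0,1), (0,2), (0,3), (1,0), (1,1), (2,0)]

step 1: expand (0,3) (f=9, h=4) → closed; open now [(0,4) g=6 f=9, (1,2) g=3 f=9, (2,1) g=1 f=9, (3,0) g=1 f=11]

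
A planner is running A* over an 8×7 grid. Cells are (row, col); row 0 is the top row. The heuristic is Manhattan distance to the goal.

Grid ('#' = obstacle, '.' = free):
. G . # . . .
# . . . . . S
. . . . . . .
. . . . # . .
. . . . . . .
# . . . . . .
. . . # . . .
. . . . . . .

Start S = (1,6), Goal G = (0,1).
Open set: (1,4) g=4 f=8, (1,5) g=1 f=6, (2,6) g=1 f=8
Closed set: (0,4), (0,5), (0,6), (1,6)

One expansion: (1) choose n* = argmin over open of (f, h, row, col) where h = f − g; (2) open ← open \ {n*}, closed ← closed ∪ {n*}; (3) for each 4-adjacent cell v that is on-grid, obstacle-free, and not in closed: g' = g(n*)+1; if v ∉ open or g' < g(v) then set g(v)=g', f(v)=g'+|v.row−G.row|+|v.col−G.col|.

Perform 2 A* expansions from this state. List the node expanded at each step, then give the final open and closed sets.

step 1: expand (1,5) (f=6, h=5) → closed; open now [(1,4) g=2 f=6, (2,5) g=2 f=8, (2,6) g=1 f=8]
step 2: expand (1,4) (f=6, h=4) → closed; open now [(1,3) g=3 f=6, (2,4) g=3 f=8, (2,5) g=2 f=8, (2,6) g=1 f=8]

order=[(1,5) → (1,4)]; open=[(1,3) g=3 f=6, (2,4) g=3 f=8, (2,5) g=2 f=8, (2,6) g=1 f=8]; closed=[(0,4), (0,5), (0,6), (1,4), (1,5), (1,6)]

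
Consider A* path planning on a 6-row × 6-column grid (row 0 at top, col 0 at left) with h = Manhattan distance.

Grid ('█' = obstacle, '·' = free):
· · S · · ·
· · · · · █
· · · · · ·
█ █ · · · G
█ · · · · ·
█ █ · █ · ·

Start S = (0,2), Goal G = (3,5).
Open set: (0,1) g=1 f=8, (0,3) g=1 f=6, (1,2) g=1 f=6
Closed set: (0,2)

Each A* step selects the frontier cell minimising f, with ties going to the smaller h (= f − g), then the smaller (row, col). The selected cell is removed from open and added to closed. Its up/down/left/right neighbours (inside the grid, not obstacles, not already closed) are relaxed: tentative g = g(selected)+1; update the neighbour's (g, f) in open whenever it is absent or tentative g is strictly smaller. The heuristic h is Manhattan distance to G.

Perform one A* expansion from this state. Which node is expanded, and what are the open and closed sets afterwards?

expanded=(0,3); open=[(0,1) g=1 f=8, (0,4) g=2 f=6, (1,2) g=1 f=6, (1,3) g=2 f=6]; closed=[(0,2), (0,3)]

step 1: expand (0,3) (f=6, h=5) → closed; open now [(0,1) g=1 f=8, (0,4) g=2 f=6, (1,2) g=1 f=6, (1,3) g=2 f=6]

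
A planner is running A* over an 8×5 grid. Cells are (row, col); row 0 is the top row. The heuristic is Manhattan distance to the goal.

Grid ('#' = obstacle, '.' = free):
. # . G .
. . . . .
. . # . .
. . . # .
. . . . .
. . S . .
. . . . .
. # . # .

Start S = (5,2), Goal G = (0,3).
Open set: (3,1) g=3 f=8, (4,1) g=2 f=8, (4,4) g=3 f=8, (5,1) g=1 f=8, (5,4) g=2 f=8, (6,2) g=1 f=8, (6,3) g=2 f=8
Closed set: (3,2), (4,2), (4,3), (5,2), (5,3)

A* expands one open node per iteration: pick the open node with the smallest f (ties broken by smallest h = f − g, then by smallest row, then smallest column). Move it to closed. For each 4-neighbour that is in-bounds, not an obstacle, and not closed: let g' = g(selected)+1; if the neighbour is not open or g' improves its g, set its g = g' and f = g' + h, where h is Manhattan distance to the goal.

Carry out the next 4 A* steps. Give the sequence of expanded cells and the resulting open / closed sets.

step 1: expand (3,1) (f=8, h=5) → closed; open now [(2,1) g=4 f=8, (3,0) g=4 f=10, (4,1) g=2 f=8, (4,4) g=3 f=8, (5,1) g=1 f=8, (5,4) g=2 f=8, (6,2) g=1 f=8, (6,3) g=2 f=8]
step 2: expand (2,1) (f=8, h=4) → closed; open now [(1,1) g=5 f=8, (2,0) g=5 f=10, (3,0) g=4 f=10, (4,1) g=2 f=8, (4,4) g=3 f=8, (5,1) g=1 f=8, (5,4) g=2 f=8, (6,2) g=1 f=8, (6,3) g=2 f=8]
step 3: expand (1,1) (f=8, h=3) → closed; open now [(1,0) g=6 f=10, (1,2) g=6 f=8, (2,0) g=5 f=10, (3,0) g=4 f=10, (4,1) g=2 f=8, (4,4) g=3 f=8, (5,1) g=1 f=8, (5,4) g=2 f=8, (6,2) g=1 f=8, (6,3) g=2 f=8]
step 4: expand (1,2) (f=8, h=2) → closed; open now [(0,2) g=7 f=8, (1,0) g=6 f=10, (1,3) g=7 f=8, (2,0) g=5 f=10, (3,0) g=4 f=10, (4,1) g=2 f=8, (4,4) g=3 f=8, (5,1) g=1 f=8, (5,4) g=2 f=8, (6,2) g=1 f=8, (6,3) g=2 f=8]

order=[(3,1) → (2,1) → (1,1) → (1,2)]; open=[(0,2) g=7 f=8, (1,0) g=6 f=10, (1,3) g=7 f=8, (2,0) g=5 f=10, (3,0) g=4 f=10, (4,1) g=2 f=8, (4,4) g=3 f=8, (5,1) g=1 f=8, (5,4) g=2 f=8, (6,2) g=1 f=8, (6,3) g=2 f=8]; closed=[(1,1), (1,2), (2,1), (3,1), (3,2), (4,2), (4,3), (5,2), (5,3)]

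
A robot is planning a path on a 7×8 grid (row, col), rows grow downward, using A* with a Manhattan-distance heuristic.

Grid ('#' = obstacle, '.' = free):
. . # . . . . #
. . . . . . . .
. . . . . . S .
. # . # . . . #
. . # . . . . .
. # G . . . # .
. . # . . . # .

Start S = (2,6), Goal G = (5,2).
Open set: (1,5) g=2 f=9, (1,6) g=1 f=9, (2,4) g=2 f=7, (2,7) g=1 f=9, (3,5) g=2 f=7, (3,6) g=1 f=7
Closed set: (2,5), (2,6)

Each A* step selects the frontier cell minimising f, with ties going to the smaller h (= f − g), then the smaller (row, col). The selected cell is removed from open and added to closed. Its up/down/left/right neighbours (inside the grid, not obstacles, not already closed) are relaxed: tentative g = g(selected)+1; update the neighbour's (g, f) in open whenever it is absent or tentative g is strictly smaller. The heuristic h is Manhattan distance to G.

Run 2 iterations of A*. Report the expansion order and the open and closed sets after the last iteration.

order=[(2,4) → (2,3)]; open=[(1,3) g=4 f=9, (1,4) g=3 f=9, (1,5) g=2 f=9, (1,6) g=1 f=9, (2,2) g=4 f=7, (2,7) g=1 f=9, (3,4) g=3 f=7, (3,5) g=2 f=7, (3,6) g=1 f=7]; closed=[(2,3), (2,4), (2,5), (2,6)]

step 1: expand (2,4) (f=7, h=5) → closed; open now [(1,4) g=3 f=9, (1,5) g=2 f=9, (1,6) g=1 f=9, (2,3) g=3 f=7, (2,7) g=1 f=9, (3,4) g=3 f=7, (3,5) g=2 f=7, (3,6) g=1 f=7]
step 2: expand (2,3) (f=7, h=4) → closed; open now [(1,3) g=4 f=9, (1,4) g=3 f=9, (1,5) g=2 f=9, (1,6) g=1 f=9, (2,2) g=4 f=7, (2,7) g=1 f=9, (3,4) g=3 f=7, (3,5) g=2 f=7, (3,6) g=1 f=7]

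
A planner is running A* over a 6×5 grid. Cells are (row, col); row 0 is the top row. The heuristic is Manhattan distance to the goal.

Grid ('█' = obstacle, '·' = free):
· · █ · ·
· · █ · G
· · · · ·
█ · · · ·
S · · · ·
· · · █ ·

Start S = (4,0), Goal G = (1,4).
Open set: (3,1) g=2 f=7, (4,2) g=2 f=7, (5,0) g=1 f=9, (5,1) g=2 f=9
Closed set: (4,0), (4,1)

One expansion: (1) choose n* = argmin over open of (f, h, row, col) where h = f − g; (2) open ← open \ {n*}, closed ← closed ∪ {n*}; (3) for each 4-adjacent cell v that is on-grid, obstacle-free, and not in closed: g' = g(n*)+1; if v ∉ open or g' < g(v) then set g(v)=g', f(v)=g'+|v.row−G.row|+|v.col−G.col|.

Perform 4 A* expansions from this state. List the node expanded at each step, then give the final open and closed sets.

order=[(3,1) → (2,1) → (1,1) → (2,2)]; open=[(0,1) g=5 f=9, (1,0) g=5 f=9, (2,0) g=4 f=9, (2,3) g=5 f=7, (3,2) g=3 f=7, (4,2) g=2 f=7, (5,0) g=1 f=9, (5,1) g=2 f=9]; closed=[(1,1), (2,1), (2,2), (3,1), (4,0), (4,1)]

step 1: expand (3,1) (f=7, h=5) → closed; open now [(2,1) g=3 f=7, (3,2) g=3 f=7, (4,2) g=2 f=7, (5,0) g=1 f=9, (5,1) g=2 f=9]
step 2: expand (2,1) (f=7, h=4) → closed; open now [(1,1) g=4 f=7, (2,0) g=4 f=9, (2,2) g=4 f=7, (3,2) g=3 f=7, (4,2) g=2 f=7, (5,0) g=1 f=9, (5,1) g=2 f=9]
step 3: expand (1,1) (f=7, h=3) → closed; open now [(0,1) g=5 f=9, (1,0) g=5 f=9, (2,0) g=4 f=9, (2,2) g=4 f=7, (3,2) g=3 f=7, (4,2) g=2 f=7, (5,0) g=1 f=9, (5,1) g=2 f=9]
step 4: expand (2,2) (f=7, h=3) → closed; open now [(0,1) g=5 f=9, (1,0) g=5 f=9, (2,0) g=4 f=9, (2,3) g=5 f=7, (3,2) g=3 f=7, (4,2) g=2 f=7, (5,0) g=1 f=9, (5,1) g=2 f=9]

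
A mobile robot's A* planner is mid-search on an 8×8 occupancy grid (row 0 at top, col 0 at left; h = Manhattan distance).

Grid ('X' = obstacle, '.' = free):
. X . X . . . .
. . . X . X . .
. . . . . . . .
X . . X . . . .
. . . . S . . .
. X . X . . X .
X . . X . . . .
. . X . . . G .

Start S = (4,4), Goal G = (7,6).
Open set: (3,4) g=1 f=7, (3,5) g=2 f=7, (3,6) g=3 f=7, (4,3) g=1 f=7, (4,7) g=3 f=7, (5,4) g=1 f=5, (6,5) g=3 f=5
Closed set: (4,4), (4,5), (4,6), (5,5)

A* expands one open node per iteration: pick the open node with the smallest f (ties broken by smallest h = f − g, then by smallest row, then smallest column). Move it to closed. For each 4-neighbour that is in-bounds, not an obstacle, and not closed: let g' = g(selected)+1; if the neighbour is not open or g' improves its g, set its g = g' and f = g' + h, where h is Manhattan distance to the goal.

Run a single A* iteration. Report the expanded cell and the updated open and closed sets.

expanded=(6,5); open=[(3,4) g=1 f=7, (3,5) g=2 f=7, (3,6) g=3 f=7, (4,3) g=1 f=7, (4,7) g=3 f=7, (5,4) g=1 f=5, (6,4) g=4 f=7, (6,6) g=4 f=5, (7,5) g=4 f=5]; closed=[(4,4), (4,5), (4,6), (5,5), (6,5)]

step 1: expand (6,5) (f=5, h=2) → closed; open now [(3,4) g=1 f=7, (3,5) g=2 f=7, (3,6) g=3 f=7, (4,3) g=1 f=7, (4,7) g=3 f=7, (5,4) g=1 f=5, (6,4) g=4 f=7, (6,6) g=4 f=5, (7,5) g=4 f=5]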